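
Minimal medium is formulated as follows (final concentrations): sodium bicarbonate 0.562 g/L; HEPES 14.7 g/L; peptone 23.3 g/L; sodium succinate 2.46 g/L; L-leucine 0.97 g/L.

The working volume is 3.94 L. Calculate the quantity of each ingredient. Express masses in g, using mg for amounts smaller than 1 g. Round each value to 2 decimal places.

sodium bicarbonate 2.21 g; HEPES 57.92 g; peptone 91.80 g; sodium succinate 9.69 g; L-leucine 3.82 g

Working volume: 3.94 L.
sodium bicarbonate: 0.562 g/L × 3.94 L = 2.21 g
HEPES: 14.7 g/L × 3.94 L = 57.92 g
peptone: 23.3 g/L × 3.94 L = 91.80 g
sodium succinate: 2.46 g/L × 3.94 L = 9.69 g
L-leucine: 0.97 g/L × 3.94 L = 3.82 g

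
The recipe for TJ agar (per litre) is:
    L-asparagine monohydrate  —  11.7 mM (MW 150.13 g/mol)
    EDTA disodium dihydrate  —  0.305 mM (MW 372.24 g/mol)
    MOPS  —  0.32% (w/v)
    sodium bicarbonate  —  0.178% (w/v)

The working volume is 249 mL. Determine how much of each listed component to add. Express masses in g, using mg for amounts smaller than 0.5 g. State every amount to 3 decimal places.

L-asparagine monohydrate 437.374 mg; EDTA disodium dihydrate 28.270 mg; MOPS 0.797 g; sodium bicarbonate 443.220 mg

Scale factor relative to 1 L: 0.249.
L-asparagine monohydrate: 11.7 mmol/L × 150.13 mg/mmol × 0.249 L = 437.374 mg
EDTA disodium dihydrate: 0.305 mmol/L × 372.24 mg/mmol × 0.249 L = 28.270 mg
MOPS: 0.32% w/v = 3.2 g/L → 3.2 × 0.249 L = 0.797 g
sodium bicarbonate: 0.178% w/v = 1.78 g/L → 1.78 × 0.249 L = 0.44322 g = 443.220 mg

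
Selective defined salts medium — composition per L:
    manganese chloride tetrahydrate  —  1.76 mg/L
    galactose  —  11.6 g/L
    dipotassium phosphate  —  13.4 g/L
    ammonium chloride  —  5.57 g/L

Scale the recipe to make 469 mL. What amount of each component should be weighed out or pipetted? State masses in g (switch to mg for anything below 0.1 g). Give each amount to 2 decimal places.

manganese chloride tetrahydrate 0.83 mg; galactose 5.44 g; dipotassium phosphate 6.28 g; ammonium chloride 2.61 g

Scale factor relative to 1 L: 0.469.
manganese chloride tetrahydrate: 1.76 mg/L × 0.469 L = 0.83 mg
galactose: 11.6 g/L × 0.469 L = 5.44 g
dipotassium phosphate: 13.4 g/L × 0.469 L = 6.28 g
ammonium chloride: 5.57 g/L × 0.469 L = 2.61 g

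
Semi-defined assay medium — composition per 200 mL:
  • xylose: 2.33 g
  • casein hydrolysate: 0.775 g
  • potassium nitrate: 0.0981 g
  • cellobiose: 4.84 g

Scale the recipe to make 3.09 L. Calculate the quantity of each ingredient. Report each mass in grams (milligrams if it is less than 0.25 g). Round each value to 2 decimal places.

xylose 36.00 g; casein hydrolysate 11.97 g; potassium nitrate 1.52 g; cellobiose 74.78 g

Ratio of target to recipe volume: 3090 / 200 = 15.45.
xylose: 2.33 g × (3090 mL / 200 mL) = 36.00 g
casein hydrolysate: 0.775 g × (3090 mL / 200 mL) = 11.97 g
potassium nitrate: 0.0981 g × (3090 mL / 200 mL) = 1.52 g
cellobiose: 4.84 g × (3090 mL / 200 mL) = 74.78 g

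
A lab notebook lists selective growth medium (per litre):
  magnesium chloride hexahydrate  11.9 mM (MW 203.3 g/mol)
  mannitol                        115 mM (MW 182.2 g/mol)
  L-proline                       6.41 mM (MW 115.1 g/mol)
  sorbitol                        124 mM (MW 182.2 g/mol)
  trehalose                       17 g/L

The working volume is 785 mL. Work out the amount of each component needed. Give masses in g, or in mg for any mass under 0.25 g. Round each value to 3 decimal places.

magnesium chloride hexahydrate 1.899 g; mannitol 16.448 g; L-proline 0.579 g; sorbitol 17.735 g; trehalose 13.345 g

Working volume: 785 mL = 0.785 L.
magnesium chloride hexahydrate: 11.9 mmol/L × 203.3 g/mol × 0.785 L ÷ 1000 = 1.899 g
mannitol: 115 mmol/L × 182.2 g/mol × 0.785 L ÷ 1000 = 16.448 g
L-proline: 6.41 mmol/L × 115.1 g/mol × 0.785 L ÷ 1000 = 0.579 g
sorbitol: 124 mmol/L × 182.2 g/mol × 0.785 L ÷ 1000 = 17.735 g
trehalose: 17 g/L × 0.785 L = 13.345 g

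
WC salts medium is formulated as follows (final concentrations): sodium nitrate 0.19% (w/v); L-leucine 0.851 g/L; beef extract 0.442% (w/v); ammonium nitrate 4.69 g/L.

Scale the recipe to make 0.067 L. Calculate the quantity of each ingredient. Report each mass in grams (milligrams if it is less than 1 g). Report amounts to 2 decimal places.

Working volume: 0.067 L.
sodium nitrate: 0.19% w/v = 1.9 g/L → 1.9 × 0.067 L = 0.1273 g = 127.30 mg
L-leucine: 0.851 g/L × 0.067 L = 0.057017 g = 57.02 mg
beef extract: 0.442% w/v = 4.42 g/L → 4.42 × 0.067 L = 0.29614 g = 296.14 mg
ammonium nitrate: 4.69 g/L × 0.067 L = 0.31423 g = 314.23 mg

sodium nitrate 127.30 mg; L-leucine 57.02 mg; beef extract 296.14 mg; ammonium nitrate 314.23 mg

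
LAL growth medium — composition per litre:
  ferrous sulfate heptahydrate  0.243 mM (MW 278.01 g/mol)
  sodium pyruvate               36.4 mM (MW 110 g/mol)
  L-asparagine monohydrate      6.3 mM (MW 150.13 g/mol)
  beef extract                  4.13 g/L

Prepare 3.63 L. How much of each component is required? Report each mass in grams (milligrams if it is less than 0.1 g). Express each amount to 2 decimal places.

ferrous sulfate heptahydrate 0.25 g; sodium pyruvate 14.53 g; L-asparagine monohydrate 3.43 g; beef extract 14.99 g

Scale factor relative to 1 L: 3.63.
ferrous sulfate heptahydrate: 0.243 mmol/L × 278.01 g/mol × 3.63 L ÷ 1000 = 0.25 g
sodium pyruvate: 36.4 mmol/L × 110 g/mol × 3.63 L ÷ 1000 = 14.53 g
L-asparagine monohydrate: 6.3 mmol/L × 150.13 g/mol × 3.63 L ÷ 1000 = 3.43 g
beef extract: 4.13 g/L × 3.63 L = 14.99 g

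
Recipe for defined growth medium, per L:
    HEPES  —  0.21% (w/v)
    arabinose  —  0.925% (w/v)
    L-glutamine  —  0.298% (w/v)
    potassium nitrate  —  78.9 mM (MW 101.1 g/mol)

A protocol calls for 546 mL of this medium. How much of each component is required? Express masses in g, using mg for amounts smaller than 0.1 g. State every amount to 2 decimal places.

Working volume: 546 mL = 0.546 L.
HEPES: 0.21% w/v = 2.1 g/L → 2.1 × 0.546 L = 1.15 g
arabinose: 0.925 g per 100 mL × 546 mL ÷ 100 = 5.05 g
L-glutamine: 0.298% w/v = 2.98 g/L → 2.98 × 0.546 L = 1.63 g
potassium nitrate: 78.9 mmol/L × 101.1 g/mol × 0.546 L ÷ 1000 = 4.36 g

HEPES 1.15 g; arabinose 5.05 g; L-glutamine 1.63 g; potassium nitrate 4.36 g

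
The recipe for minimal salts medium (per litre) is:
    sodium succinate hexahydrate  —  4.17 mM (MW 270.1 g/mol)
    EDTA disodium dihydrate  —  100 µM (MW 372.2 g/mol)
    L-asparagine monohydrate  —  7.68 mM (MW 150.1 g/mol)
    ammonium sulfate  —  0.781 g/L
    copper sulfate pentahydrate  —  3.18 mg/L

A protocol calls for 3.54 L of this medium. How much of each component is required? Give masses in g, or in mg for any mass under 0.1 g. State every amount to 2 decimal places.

sodium succinate hexahydrate 3.99 g; EDTA disodium dihydrate 0.13 g; L-asparagine monohydrate 4.08 g; ammonium sulfate 2.76 g; copper sulfate pentahydrate 11.26 mg

Working volume: 3.54 L.
sodium succinate hexahydrate: 4.17 mmol/L × 270.1 g/mol × 3.54 L ÷ 1000 = 3.99 g
EDTA disodium dihydrate: 100 µmol/L × 372.2 g/mol × 3.54 L ÷ 1000 = 131.759 mg = 0.13 g
L-asparagine monohydrate: 7.68 mmol/L × 150.1 g/mol × 3.54 L ÷ 1000 = 4.08 g
ammonium sulfate: 0.781 g/L × 3.54 L = 2.76 g
copper sulfate pentahydrate: 3.18 mg/L × 3.54 L = 11.26 mg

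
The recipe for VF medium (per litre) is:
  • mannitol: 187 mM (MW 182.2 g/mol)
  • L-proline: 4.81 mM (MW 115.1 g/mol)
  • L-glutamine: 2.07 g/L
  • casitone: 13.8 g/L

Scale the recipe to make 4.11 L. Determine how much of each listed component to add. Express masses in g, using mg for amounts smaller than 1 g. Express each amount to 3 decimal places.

Working volume: 4.11 L.
mannitol: 187 mmol/L × 182.2 g/mol × 4.11 L ÷ 1000 = 140.033 g
L-proline: 4.81 mmol/L × 115.1 g/mol × 4.11 L ÷ 1000 = 2.275 g
L-glutamine: 2.07 g/L × 4.11 L = 8.508 g
casitone: 13.8 g/L × 4.11 L = 56.718 g

mannitol 140.033 g; L-proline 2.275 g; L-glutamine 8.508 g; casitone 56.718 g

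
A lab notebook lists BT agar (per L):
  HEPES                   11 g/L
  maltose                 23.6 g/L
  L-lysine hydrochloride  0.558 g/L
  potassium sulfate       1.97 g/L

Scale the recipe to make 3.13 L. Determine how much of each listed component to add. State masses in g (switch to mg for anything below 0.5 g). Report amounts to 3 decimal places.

HEPES 34.430 g; maltose 73.868 g; L-lysine hydrochloride 1.747 g; potassium sulfate 6.166 g

Scale factor relative to 1 L: 3.13.
HEPES: 11 g/L × 3.13 L = 34.430 g
maltose: 23.6 g/L × 3.13 L = 73.868 g
L-lysine hydrochloride: 0.558 g/L × 3.13 L = 1.747 g
potassium sulfate: 1.97 g/L × 3.13 L = 6.166 g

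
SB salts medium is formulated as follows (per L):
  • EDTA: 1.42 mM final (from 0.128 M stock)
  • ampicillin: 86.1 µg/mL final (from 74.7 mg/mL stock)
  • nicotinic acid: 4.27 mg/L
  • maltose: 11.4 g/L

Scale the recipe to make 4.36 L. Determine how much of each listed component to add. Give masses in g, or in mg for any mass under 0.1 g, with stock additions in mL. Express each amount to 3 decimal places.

EDTA 48.369 mL; ampicillin 5.025 mL; nicotinic acid 18.617 mg; maltose 49.704 g

Scale factor relative to 1 L: 4.36.
EDTA: dilute stock: 1.42 mM × 4360 mL ÷ 128 mM = 48.369 mL
ampicillin: C1V1 = C2V2 → 86.1 µg/mL × 4360 mL ÷ 74700 µg/mL = 5.025 mL
nicotinic acid: 4.27 mg/L × 4.36 L = 18.617 mg
maltose: 11.4 g/L × 4.36 L = 49.704 g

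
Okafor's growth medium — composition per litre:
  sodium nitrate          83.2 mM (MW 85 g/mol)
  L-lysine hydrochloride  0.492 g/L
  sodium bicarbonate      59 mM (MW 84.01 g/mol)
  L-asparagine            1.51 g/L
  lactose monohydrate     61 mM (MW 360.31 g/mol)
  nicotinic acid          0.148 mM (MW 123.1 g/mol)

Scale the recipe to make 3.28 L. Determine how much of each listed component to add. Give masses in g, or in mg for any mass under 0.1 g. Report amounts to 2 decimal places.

sodium nitrate 23.20 g; L-lysine hydrochloride 1.61 g; sodium bicarbonate 16.26 g; L-asparagine 4.95 g; lactose monohydrate 72.09 g; nicotinic acid 59.76 mg

Working volume: 3.28 L.
sodium nitrate: 83.2 mmol/L × 85 g/mol × 3.28 L ÷ 1000 = 23.20 g
L-lysine hydrochloride: 0.492 g/L × 3.28 L = 1.61 g
sodium bicarbonate: 59 mmol/L × 84.01 g/mol × 3.28 L ÷ 1000 = 16.26 g
L-asparagine: 1.51 g/L × 3.28 L = 4.95 g
lactose monohydrate: 61 mmol/L × 360.31 g/mol × 3.28 L ÷ 1000 = 72.09 g
nicotinic acid: 0.148 mmol/L × 123.1 mg/mmol × 3.28 L = 59.76 mg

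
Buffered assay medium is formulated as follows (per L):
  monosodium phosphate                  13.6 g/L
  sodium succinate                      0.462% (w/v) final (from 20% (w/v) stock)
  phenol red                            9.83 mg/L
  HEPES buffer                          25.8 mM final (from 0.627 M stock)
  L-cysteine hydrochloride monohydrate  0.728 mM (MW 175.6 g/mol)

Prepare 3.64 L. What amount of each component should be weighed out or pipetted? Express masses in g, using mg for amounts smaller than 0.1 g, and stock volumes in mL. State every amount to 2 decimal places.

monosodium phosphate 49.50 g; sodium succinate 84.08 mL; phenol red 35.78 mg; HEPES buffer 149.78 mL; L-cysteine hydrochloride monohydrate 0.47 g

Scale factor relative to 1 L: 3.64.
monosodium phosphate: 13.6 g/L × 3.64 L = 49.50 g
sodium succinate: C1V1 = C2V2 → 0.462% ÷ 20% × 3640 mL = 84.08 mL
phenol red: 9.83 mg/L × 3.64 L = 35.78 mg
HEPES buffer: C1V1 = C2V2 → 25.8 mM × 3640 mL ÷ 627 mM = 149.78 mL
L-cysteine hydrochloride monohydrate: 0.728 mmol/L × 175.6 g/mol × 3.64 L ÷ 1000 = 0.47 g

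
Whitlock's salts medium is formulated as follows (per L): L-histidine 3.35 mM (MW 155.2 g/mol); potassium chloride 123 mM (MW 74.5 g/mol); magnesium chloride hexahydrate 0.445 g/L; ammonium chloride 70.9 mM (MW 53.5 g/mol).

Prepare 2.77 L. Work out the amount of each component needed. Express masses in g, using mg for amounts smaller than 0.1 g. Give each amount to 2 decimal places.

L-histidine 1.44 g; potassium chloride 25.38 g; magnesium chloride hexahydrate 1.23 g; ammonium chloride 10.51 g

Scale factor relative to 1 L: 2.77.
L-histidine: 3.35 mmol/L × 155.2 g/mol × 2.77 L ÷ 1000 = 1.44 g
potassium chloride: 123 mmol/L × 74.5 g/mol × 2.77 L ÷ 1000 = 25.38 g
magnesium chloride hexahydrate: 0.445 g/L × 2.77 L = 1.23 g
ammonium chloride: 70.9 mmol/L × 53.5 g/mol × 2.77 L ÷ 1000 = 10.51 g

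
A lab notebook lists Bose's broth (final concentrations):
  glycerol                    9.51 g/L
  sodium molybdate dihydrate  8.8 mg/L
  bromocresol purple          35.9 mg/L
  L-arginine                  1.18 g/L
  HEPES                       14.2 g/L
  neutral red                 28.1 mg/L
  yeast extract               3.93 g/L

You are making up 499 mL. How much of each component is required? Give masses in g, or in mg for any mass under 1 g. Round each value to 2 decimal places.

Scale factor relative to 1 L: 0.499.
glycerol: 9.51 g/L × 0.499 L = 4.75 g
sodium molybdate dihydrate: 8.8 mg/L × 0.499 L = 4.39 mg
bromocresol purple: 35.9 mg/L × 0.499 L = 17.91 mg
L-arginine: 1.18 g/L × 0.499 L = 0.58882 g = 588.82 mg
HEPES: 14.2 g/L × 0.499 L = 7.09 g
neutral red: 28.1 mg/L × 0.499 L = 14.02 mg
yeast extract: 3.93 g/L × 0.499 L = 1.96 g

glycerol 4.75 g; sodium molybdate dihydrate 4.39 mg; bromocresol purple 17.91 mg; L-arginine 588.82 mg; HEPES 7.09 g; neutral red 14.02 mg; yeast extract 1.96 g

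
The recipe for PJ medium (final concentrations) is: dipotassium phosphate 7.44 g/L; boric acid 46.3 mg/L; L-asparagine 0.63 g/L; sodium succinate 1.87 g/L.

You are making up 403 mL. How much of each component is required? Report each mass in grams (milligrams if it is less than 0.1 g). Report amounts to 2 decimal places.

dipotassium phosphate 3.00 g; boric acid 18.66 mg; L-asparagine 0.25 g; sodium succinate 0.75 g

Scale factor relative to 1 L: 0.403.
dipotassium phosphate: 7.44 g/L × 0.403 L = 3.00 g
boric acid: 46.3 mg/L × 0.403 L = 18.66 mg
L-asparagine: 0.63 g/L × 0.403 L = 0.25 g
sodium succinate: 1.87 g/L × 0.403 L = 0.75 g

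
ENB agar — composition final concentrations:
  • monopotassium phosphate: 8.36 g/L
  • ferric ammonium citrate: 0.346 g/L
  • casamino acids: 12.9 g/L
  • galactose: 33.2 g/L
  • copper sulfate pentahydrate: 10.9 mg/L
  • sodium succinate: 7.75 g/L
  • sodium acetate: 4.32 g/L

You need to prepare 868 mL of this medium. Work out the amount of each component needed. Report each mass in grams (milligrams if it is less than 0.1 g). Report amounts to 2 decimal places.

Working volume: 868 mL = 0.868 L.
monopotassium phosphate: 8.36 g/L × 0.868 L = 7.26 g
ferric ammonium citrate: 0.346 g/L × 0.868 L = 0.30 g
casamino acids: 12.9 g/L × 0.868 L = 11.20 g
galactose: 33.2 g/L × 0.868 L = 28.82 g
copper sulfate pentahydrate: 10.9 mg/L × 0.868 L = 9.46 mg
sodium succinate: 7.75 g/L × 0.868 L = 6.73 g
sodium acetate: 4.32 g/L × 0.868 L = 3.75 g

monopotassium phosphate 7.26 g; ferric ammonium citrate 0.30 g; casamino acids 11.20 g; galactose 28.82 g; copper sulfate pentahydrate 9.46 mg; sodium succinate 6.73 g; sodium acetate 3.75 g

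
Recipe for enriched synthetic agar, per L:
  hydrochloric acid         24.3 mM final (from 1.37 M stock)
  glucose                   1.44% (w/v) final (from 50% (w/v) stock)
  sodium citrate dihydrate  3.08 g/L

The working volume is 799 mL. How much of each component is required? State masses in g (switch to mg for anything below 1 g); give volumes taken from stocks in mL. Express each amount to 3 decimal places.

Scale factor relative to 1 L: 0.799.
hydrochloric acid: C1V1 = C2V2 → 24.3 mM × 799 mL ÷ 1370 mM = 14.172 mL
glucose: dilute stock: 1.44% ÷ 50% × 799 mL = 23.011 mL
sodium citrate dihydrate: 3.08 g/L × 0.799 L = 2.461 g

hydrochloric acid 14.172 mL; glucose 23.011 mL; sodium citrate dihydrate 2.461 g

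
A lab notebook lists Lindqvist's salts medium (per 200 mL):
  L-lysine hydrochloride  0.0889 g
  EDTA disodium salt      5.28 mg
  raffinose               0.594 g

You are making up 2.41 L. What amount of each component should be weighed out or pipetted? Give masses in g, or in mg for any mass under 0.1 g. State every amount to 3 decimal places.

L-lysine hydrochloride 1.071 g; EDTA disodium salt 63.624 mg; raffinose 7.158 g

Ratio of target to recipe volume: 2410 / 200 = 12.05.
L-lysine hydrochloride: 0.0889 g × (2410 mL / 200 mL) = 1.071 g
EDTA disodium salt: 5.28 mg × (2410 mL / 200 mL) = 63.624 mg
raffinose: 0.594 g × (2410 mL / 200 mL) = 7.158 g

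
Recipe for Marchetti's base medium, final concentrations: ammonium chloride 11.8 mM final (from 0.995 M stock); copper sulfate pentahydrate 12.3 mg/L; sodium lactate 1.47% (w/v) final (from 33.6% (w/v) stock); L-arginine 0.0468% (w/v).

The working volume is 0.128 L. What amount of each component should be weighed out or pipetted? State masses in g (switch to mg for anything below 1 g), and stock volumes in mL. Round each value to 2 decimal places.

Scale factor relative to 1 L: 0.128.
ammonium chloride: C1V1 = C2V2 → 11.8 mM × 128 mL ÷ 995 mM = 1.52 mL
copper sulfate pentahydrate: 12.3 mg/L × 0.128 L = 1.57 mg
sodium lactate: V = C2·V2/C1 = 1.47% ÷ 33.6% × 128 mL = 5.60 mL
L-arginine: 0.0468 g per 100 mL × 128 mL ÷ 100 = 0.059904 g = 59.90 mg

ammonium chloride 1.52 mL; copper sulfate pentahydrate 1.57 mg; sodium lactate 5.60 mL; L-arginine 59.90 mg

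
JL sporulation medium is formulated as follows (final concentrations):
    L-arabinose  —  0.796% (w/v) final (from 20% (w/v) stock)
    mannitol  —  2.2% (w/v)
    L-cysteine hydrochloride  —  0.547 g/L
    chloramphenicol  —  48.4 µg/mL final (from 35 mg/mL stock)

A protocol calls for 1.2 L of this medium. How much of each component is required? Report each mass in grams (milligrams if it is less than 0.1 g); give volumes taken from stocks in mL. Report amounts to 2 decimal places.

Scale factor relative to 1 L: 1.2.
L-arabinose: C1V1 = C2V2 → 0.796% ÷ 20% × 1200 mL = 47.76 mL
mannitol: 2.2 g per 100 mL × 1200 mL ÷ 100 = 26.40 g
L-cysteine hydrochloride: 0.547 g/L × 1.2 L = 0.66 g
chloramphenicol: dilute stock: 48.4 µg/mL × 1200 mL ÷ 35000 µg/mL = 1.66 mL

L-arabinose 47.76 mL; mannitol 26.40 g; L-cysteine hydrochloride 0.66 g; chloramphenicol 1.66 mL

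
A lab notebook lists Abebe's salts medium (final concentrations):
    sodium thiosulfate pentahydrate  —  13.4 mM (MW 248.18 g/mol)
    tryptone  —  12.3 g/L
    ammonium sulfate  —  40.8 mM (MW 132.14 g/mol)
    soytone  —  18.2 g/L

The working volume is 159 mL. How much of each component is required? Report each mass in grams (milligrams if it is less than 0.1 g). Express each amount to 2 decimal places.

sodium thiosulfate pentahydrate 0.53 g; tryptone 1.96 g; ammonium sulfate 0.86 g; soytone 2.89 g

Scale factor relative to 1 L: 0.159.
sodium thiosulfate pentahydrate: 13.4 mmol/L × 248.18 g/mol × 0.159 L ÷ 1000 = 0.53 g
tryptone: 12.3 g/L × 0.159 L = 1.96 g
ammonium sulfate: 40.8 mmol/L × 132.14 g/mol × 0.159 L ÷ 1000 = 0.86 g
soytone: 18.2 g/L × 0.159 L = 2.89 g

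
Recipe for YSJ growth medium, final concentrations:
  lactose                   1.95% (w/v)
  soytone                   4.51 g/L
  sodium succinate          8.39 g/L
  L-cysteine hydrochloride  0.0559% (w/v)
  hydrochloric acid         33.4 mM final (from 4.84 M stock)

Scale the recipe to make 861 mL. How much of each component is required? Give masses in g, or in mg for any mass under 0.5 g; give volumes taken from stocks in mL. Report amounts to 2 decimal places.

Target volume = 861 mL = 0.861 L.
lactose: 1.95% w/v = 19.5 g/L → 19.5 × 0.861 L = 16.79 g
soytone: 4.51 g/L × 0.861 L = 3.88 g
sodium succinate: 8.39 g/L × 0.861 L = 7.22 g
L-cysteine hydrochloride: 0.0559 g per 100 mL × 861 mL ÷ 100 = 0.481299 g = 481.30 mg
hydrochloric acid: dilute stock: 33.4 mM × 861 mL ÷ 4840 mM = 5.94 mL

lactose 16.79 g; soytone 3.88 g; sodium succinate 7.22 g; L-cysteine hydrochloride 481.30 mg; hydrochloric acid 5.94 mL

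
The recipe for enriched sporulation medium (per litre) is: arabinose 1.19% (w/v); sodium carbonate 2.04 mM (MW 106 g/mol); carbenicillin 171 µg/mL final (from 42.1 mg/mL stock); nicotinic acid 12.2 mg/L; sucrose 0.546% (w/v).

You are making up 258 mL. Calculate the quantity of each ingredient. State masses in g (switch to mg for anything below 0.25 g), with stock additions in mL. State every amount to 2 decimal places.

arabinose 3.07 g; sodium carbonate 55.79 mg; carbenicillin 1.05 mL; nicotinic acid 3.15 mg; sucrose 1.41 g

Scale factor relative to 1 L: 0.258.
arabinose: 1.19% w/v = 11.9 g/L → 11.9 × 0.258 L = 3.07 g
sodium carbonate: 2.04 mmol/L × 106 mg/mmol × 0.258 L = 55.79 mg
carbenicillin: V = C2·V2/C1 = 171 µg/mL × 258 mL ÷ 42100 µg/mL = 1.05 mL
nicotinic acid: 12.2 mg/L × 0.258 L = 3.15 mg
sucrose: 0.546 g per 100 mL × 258 mL ÷ 100 = 1.41 g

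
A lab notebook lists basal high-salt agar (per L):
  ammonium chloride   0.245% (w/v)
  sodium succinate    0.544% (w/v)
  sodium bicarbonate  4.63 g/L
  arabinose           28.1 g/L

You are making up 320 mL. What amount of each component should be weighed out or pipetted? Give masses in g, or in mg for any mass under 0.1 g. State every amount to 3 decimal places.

ammonium chloride 0.784 g; sodium succinate 1.741 g; sodium bicarbonate 1.482 g; arabinose 8.992 g

Working volume: 320 mL = 0.32 L.
ammonium chloride: 0.245% w/v = 2.45 g/L → 2.45 × 0.32 L = 0.784 g
sodium succinate: 0.544 g per 100 mL × 320 mL ÷ 100 = 1.741 g
sodium bicarbonate: 4.63 g/L × 0.32 L = 1.482 g
arabinose: 28.1 g/L × 0.32 L = 8.992 g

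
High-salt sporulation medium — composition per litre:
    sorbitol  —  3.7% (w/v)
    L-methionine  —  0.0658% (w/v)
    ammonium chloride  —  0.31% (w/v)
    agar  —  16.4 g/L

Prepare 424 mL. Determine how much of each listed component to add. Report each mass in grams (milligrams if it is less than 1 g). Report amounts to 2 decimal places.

Working volume: 424 mL = 0.424 L.
sorbitol: 3.7 g per 100 mL × 424 mL ÷ 100 = 15.69 g
L-methionine: 0.0658 g per 100 mL × 424 mL ÷ 100 = 0.278992 g = 278.99 mg
ammonium chloride: 0.31 g per 100 mL × 424 mL ÷ 100 = 1.31 g
agar: 16.4 g/L × 0.424 L = 6.95 g

sorbitol 15.69 g; L-methionine 278.99 mg; ammonium chloride 1.31 g; agar 6.95 g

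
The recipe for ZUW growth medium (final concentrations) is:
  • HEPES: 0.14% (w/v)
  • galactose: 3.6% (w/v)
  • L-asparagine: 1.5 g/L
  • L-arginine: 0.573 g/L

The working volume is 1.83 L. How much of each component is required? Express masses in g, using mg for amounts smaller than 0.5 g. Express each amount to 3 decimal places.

HEPES 2.562 g; galactose 65.880 g; L-asparagine 2.745 g; L-arginine 1.049 g

Working volume: 1.83 L.
HEPES: 0.14% w/v = 1.4 g/L → 1.4 × 1.83 L = 2.562 g
galactose: 3.6% w/v = 36 g/L → 36 × 1.83 L = 65.880 g
L-asparagine: 1.5 g/L × 1.83 L = 2.745 g
L-arginine: 0.573 g/L × 1.83 L = 1.049 g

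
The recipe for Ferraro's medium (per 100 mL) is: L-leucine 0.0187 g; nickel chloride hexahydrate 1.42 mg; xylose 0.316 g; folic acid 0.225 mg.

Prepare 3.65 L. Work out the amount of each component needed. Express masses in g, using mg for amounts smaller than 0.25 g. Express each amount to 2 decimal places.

Scale factor = 3650 mL / 100 mL = 36.5.
L-leucine: 0.0187 g × (3650 mL / 100 mL) = 0.68 g
nickel chloride hexahydrate: 1.42 mg × (3650 mL / 100 mL) = 51.83 mg
xylose: 0.316 g × (3650 mL / 100 mL) = 11.53 g
folic acid: 0.225 mg × (3650 mL / 100 mL) = 8.21 mg

L-leucine 0.68 g; nickel chloride hexahydrate 51.83 mg; xylose 11.53 g; folic acid 8.21 mg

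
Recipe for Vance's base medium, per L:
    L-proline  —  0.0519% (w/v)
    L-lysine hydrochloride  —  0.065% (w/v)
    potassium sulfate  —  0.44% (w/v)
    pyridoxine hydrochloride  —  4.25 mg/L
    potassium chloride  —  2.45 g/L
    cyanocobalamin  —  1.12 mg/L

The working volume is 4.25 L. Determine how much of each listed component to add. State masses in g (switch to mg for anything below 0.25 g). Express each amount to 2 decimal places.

Scale factor relative to 1 L: 4.25.
L-proline: 0.0519 g per 100 mL × 4250 mL ÷ 100 = 2.21 g
L-lysine hydrochloride: 0.065% w/v = 0.65 g/L → 0.65 × 4.25 L = 2.76 g
potassium sulfate: 0.44 g per 100 mL × 4250 mL ÷ 100 = 18.70 g
pyridoxine hydrochloride: 4.25 mg/L × 4.25 L = 18.06 mg
potassium chloride: 2.45 g/L × 4.25 L = 10.41 g
cyanocobalamin: 1.12 mg/L × 4.25 L = 4.76 mg

L-proline 2.21 g; L-lysine hydrochloride 2.76 g; potassium sulfate 18.70 g; pyridoxine hydrochloride 18.06 mg; potassium chloride 10.41 g; cyanocobalamin 4.76 mg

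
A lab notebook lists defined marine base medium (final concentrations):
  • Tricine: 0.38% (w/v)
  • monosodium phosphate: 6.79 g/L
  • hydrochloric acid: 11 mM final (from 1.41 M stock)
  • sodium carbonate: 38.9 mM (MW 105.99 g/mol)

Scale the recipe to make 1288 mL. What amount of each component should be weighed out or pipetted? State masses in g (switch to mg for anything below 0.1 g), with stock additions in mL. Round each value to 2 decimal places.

Tricine 4.89 g; monosodium phosphate 8.75 g; hydrochloric acid 10.05 mL; sodium carbonate 5.31 g

Working volume: 1288 mL = 1.288 L.
Tricine: 0.38% w/v = 3.8 g/L → 3.8 × 1.288 L = 4.89 g
monosodium phosphate: 6.79 g/L × 1.288 L = 8.75 g
hydrochloric acid: C1V1 = C2V2 → 11 mM × 1288 mL ÷ 1410 mM = 10.05 mL
sodium carbonate: 38.9 mmol/L × 105.99 g/mol × 1.288 L ÷ 1000 = 5.31 g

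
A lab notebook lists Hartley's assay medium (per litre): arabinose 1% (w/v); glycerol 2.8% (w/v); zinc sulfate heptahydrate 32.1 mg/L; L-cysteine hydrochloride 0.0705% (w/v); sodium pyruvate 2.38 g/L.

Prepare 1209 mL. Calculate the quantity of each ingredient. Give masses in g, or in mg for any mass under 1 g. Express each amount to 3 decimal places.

arabinose 12.090 g; glycerol 33.852 g; zinc sulfate heptahydrate 38.809 mg; L-cysteine hydrochloride 852.345 mg; sodium pyruvate 2.877 g

Working volume: 1209 mL = 1.209 L.
arabinose: 1 g per 100 mL × 1209 mL ÷ 100 = 12.090 g
glycerol: 2.8 g per 100 mL × 1209 mL ÷ 100 = 33.852 g
zinc sulfate heptahydrate: 32.1 mg/L × 1.209 L = 38.809 mg
L-cysteine hydrochloride: 0.0705% w/v = 0.705 g/L → 0.705 × 1.209 L = 0.852345 g = 852.345 mg
sodium pyruvate: 2.38 g/L × 1.209 L = 2.877 g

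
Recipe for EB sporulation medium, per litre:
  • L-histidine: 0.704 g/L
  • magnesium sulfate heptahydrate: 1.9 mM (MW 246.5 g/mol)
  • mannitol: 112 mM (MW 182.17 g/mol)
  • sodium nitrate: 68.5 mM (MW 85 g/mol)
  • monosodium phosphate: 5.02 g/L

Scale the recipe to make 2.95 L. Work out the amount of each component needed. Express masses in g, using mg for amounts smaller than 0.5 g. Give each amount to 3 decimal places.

Scale factor relative to 1 L: 2.95.
L-histidine: 0.704 g/L × 2.95 L = 2.077 g
magnesium sulfate heptahydrate: 1.9 mmol/L × 246.5 g/mol × 2.95 L ÷ 1000 = 1.382 g
mannitol: 112 mmol/L × 182.17 g/mol × 2.95 L ÷ 1000 = 60.189 g
sodium nitrate: 68.5 mmol/L × 85 g/mol × 2.95 L ÷ 1000 = 17.176 g
monosodium phosphate: 5.02 g/L × 2.95 L = 14.809 g

L-histidine 2.077 g; magnesium sulfate heptahydrate 1.382 g; mannitol 60.189 g; sodium nitrate 17.176 g; monosodium phosphate 14.809 g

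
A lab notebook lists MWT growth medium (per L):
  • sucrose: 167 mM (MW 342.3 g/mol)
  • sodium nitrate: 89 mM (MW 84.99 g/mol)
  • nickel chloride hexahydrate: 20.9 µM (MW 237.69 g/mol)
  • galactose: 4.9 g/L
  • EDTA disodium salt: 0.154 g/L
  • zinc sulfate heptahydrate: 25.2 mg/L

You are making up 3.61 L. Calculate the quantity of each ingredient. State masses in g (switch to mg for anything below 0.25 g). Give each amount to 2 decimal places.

Scale factor relative to 1 L: 3.61.
sucrose: 167 mmol/L × 342.3 g/mol × 3.61 L ÷ 1000 = 206.36 g
sodium nitrate: 89 mmol/L × 84.99 g/mol × 3.61 L ÷ 1000 = 27.31 g
nickel chloride hexahydrate: 20.9 µmol/L × 237.69 g/mol × 3.61 L ÷ 1000 = 17.93 mg
galactose: 4.9 g/L × 3.61 L = 17.69 g
EDTA disodium salt: 0.154 g/L × 3.61 L = 0.56 g
zinc sulfate heptahydrate: 25.2 mg/L × 3.61 L = 90.97 mg

sucrose 206.36 g; sodium nitrate 27.31 g; nickel chloride hexahydrate 17.93 mg; galactose 17.69 g; EDTA disodium salt 0.56 g; zinc sulfate heptahydrate 90.97 mg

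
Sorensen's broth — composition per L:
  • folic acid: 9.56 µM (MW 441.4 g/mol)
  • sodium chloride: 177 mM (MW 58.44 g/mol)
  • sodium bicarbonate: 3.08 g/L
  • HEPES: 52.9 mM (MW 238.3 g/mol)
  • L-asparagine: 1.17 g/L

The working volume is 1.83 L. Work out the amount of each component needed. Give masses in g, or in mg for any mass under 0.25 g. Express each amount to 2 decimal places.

Working volume: 1.83 L.
folic acid: 9.56 µmol/L × 441.4 g/mol × 1.83 L ÷ 1000 = 7.72 mg
sodium chloride: 177 mmol/L × 58.44 g/mol × 1.83 L ÷ 1000 = 18.93 g
sodium bicarbonate: 3.08 g/L × 1.83 L = 5.64 g
HEPES: 52.9 mmol/L × 238.3 g/mol × 1.83 L ÷ 1000 = 23.07 g
L-asparagine: 1.17 g/L × 1.83 L = 2.14 g

folic acid 7.72 mg; sodium chloride 18.93 g; sodium bicarbonate 5.64 g; HEPES 23.07 g; L-asparagine 2.14 g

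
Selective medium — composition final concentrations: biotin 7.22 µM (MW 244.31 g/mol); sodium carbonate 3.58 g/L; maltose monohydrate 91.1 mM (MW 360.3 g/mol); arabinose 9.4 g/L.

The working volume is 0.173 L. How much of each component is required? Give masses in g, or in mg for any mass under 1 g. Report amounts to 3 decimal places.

biotin 0.305 mg; sodium carbonate 619.340 mg; maltose monohydrate 5.678 g; arabinose 1.626 g

Working volume: 0.173 L.
biotin: 7.22 µmol/L × 244.31 g/mol × 0.173 L ÷ 1000 = 0.305 mg
sodium carbonate: 3.58 g/L × 0.173 L = 0.61934 g = 619.340 mg
maltose monohydrate: 91.1 mmol/L × 360.3 g/mol × 0.173 L ÷ 1000 = 5.678 g
arabinose: 9.4 g/L × 0.173 L = 1.626 g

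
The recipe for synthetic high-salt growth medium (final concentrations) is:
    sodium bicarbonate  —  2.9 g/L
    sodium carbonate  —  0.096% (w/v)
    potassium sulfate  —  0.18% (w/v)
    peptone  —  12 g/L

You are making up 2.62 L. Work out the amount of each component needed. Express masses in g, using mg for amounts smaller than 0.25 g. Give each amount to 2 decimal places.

Working volume: 2.62 L.
sodium bicarbonate: 2.9 g/L × 2.62 L = 7.60 g
sodium carbonate: 0.096 g per 100 mL × 2620 mL ÷ 100 = 2.52 g
potassium sulfate: 0.18% w/v = 1.8 g/L → 1.8 × 2.62 L = 4.72 g
peptone: 12 g/L × 2.62 L = 31.44 g

sodium bicarbonate 7.60 g; sodium carbonate 2.52 g; potassium sulfate 4.72 g; peptone 31.44 g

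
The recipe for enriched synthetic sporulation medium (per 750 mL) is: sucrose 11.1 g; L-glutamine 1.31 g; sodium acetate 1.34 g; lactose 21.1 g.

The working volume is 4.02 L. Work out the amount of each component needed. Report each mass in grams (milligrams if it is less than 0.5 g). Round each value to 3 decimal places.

sucrose 59.496 g; L-glutamine 7.022 g; sodium acetate 7.182 g; lactose 113.096 g

Ratio of target to recipe volume: 4020 / 750 = 5.36.
sucrose: 11.1 g × (4020 mL / 750 mL) = 59.496 g
L-glutamine: 1.31 g × (4020 mL / 750 mL) = 7.022 g
sodium acetate: 1.34 g × (4020 mL / 750 mL) = 7.182 g
lactose: 21.1 g × (4020 mL / 750 mL) = 113.096 g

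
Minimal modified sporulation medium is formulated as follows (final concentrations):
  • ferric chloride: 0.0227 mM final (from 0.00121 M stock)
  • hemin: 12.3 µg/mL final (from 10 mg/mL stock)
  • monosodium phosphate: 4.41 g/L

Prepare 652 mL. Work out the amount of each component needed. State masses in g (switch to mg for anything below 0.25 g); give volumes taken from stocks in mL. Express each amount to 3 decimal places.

Working volume: 652 mL = 0.652 L.
ferric chloride: V = C2·V2/C1 = 0.0227 mM × 652 mL ÷ 1.21 mM = 12.232 mL
hemin: V = C2·V2/C1 = 12.3 µg/mL × 652 mL ÷ 10000 µg/mL = 0.802 mL
monosodium phosphate: 4.41 g/L × 0.652 L = 2.875 g

ferric chloride 12.232 mL; hemin 0.802 mL; monosodium phosphate 2.875 g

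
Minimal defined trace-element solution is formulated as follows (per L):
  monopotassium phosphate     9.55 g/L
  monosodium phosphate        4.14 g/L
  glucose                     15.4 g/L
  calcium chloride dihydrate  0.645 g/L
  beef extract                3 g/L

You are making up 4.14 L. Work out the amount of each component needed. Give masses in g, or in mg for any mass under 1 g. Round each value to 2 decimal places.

monopotassium phosphate 39.54 g; monosodium phosphate 17.14 g; glucose 63.76 g; calcium chloride dihydrate 2.67 g; beef extract 12.42 g

Working volume: 4.14 L.
monopotassium phosphate: 9.55 g/L × 4.14 L = 39.54 g
monosodium phosphate: 4.14 g/L × 4.14 L = 17.14 g
glucose: 15.4 g/L × 4.14 L = 63.76 g
calcium chloride dihydrate: 0.645 g/L × 4.14 L = 2.67 g
beef extract: 3 g/L × 4.14 L = 12.42 g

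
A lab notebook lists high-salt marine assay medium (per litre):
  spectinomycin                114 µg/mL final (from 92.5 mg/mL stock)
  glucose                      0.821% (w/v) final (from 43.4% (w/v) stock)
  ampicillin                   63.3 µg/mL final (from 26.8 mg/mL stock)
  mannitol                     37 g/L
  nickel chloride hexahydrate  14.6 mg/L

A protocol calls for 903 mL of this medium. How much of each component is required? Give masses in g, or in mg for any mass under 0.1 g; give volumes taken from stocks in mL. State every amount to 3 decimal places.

Scale factor relative to 1 L: 0.903.
spectinomycin: C1V1 = C2V2 → 114 µg/mL × 903 mL ÷ 92500 µg/mL = 1.113 mL
glucose: V = C2·V2/C1 = 0.821% ÷ 43.4% × 903 mL = 17.082 mL
ampicillin: V = C2·V2/C1 = 63.3 µg/mL × 903 mL ÷ 26800 µg/mL = 2.133 mL
mannitol: 37 g/L × 0.903 L = 33.411 g
nickel chloride hexahydrate: 14.6 mg/L × 0.903 L = 13.184 mg

spectinomycin 1.113 mL; glucose 17.082 mL; ampicillin 2.133 mL; mannitol 33.411 g; nickel chloride hexahydrate 13.184 mg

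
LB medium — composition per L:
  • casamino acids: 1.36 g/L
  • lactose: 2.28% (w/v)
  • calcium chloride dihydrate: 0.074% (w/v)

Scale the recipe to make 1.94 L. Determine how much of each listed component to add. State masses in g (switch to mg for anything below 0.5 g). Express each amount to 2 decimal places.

Scale factor relative to 1 L: 1.94.
casamino acids: 1.36 g/L × 1.94 L = 2.64 g
lactose: 2.28% w/v = 22.8 g/L → 22.8 × 1.94 L = 44.23 g
calcium chloride dihydrate: 0.074 g per 100 mL × 1940 mL ÷ 100 = 1.44 g

casamino acids 2.64 g; lactose 44.23 g; calcium chloride dihydrate 1.44 g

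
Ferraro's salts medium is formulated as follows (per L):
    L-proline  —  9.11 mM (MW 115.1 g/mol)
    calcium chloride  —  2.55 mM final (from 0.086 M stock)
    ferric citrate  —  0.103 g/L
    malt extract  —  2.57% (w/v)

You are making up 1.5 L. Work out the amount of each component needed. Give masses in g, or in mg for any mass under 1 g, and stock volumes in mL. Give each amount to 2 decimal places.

L-proline 1.57 g; calcium chloride 44.48 mL; ferric citrate 154.50 mg; malt extract 38.55 g

Working volume: 1.5 L.
L-proline: 9.11 mmol/L × 115.1 g/mol × 1.5 L ÷ 1000 = 1.57 g
calcium chloride: V = C2·V2/C1 = 2.55 mM × 1500 mL ÷ 86 mM = 44.48 mL
ferric citrate: 0.103 g/L × 1.5 L = 0.1545 g = 154.50 mg
malt extract: 2.57 g per 100 mL × 1500 mL ÷ 100 = 38.55 g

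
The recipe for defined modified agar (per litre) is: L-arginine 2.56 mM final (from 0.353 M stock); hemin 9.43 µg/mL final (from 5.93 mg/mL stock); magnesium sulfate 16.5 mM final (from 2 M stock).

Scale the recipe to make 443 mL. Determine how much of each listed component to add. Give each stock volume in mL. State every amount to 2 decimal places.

Target volume = 443 mL = 0.443 L.
L-arginine: dilute stock: 2.56 mM × 443 mL ÷ 353 mM = 3.21 mL
hemin: dilute stock: 9.43 µg/mL × 443 mL ÷ 5930 µg/mL = 0.70 mL
magnesium sulfate: dilute stock: 16.5 mM × 443 mL ÷ 2000 mM = 3.65 mL

L-arginine 3.21 mL; hemin 0.70 mL; magnesium sulfate 3.65 mL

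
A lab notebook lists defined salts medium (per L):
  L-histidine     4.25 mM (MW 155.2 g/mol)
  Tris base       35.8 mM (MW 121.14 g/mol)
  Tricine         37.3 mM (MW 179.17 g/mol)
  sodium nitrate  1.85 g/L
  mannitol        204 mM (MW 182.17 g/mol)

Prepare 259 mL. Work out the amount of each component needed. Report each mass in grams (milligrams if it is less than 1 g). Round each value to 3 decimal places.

Target volume = 259 mL = 0.259 L.
L-histidine: 4.25 mmol/L × 155.2 mg/mmol × 0.259 L = 170.836 mg
Tris base: 35.8 mmol/L × 121.14 g/mol × 0.259 L ÷ 1000 = 1.123 g
Tricine: 37.3 mmol/L × 179.17 g/mol × 0.259 L ÷ 1000 = 1.731 g
sodium nitrate: 1.85 g/L × 0.259 L = 0.47915 g = 479.150 mg
mannitol: 204 mmol/L × 182.17 g/mol × 0.259 L ÷ 1000 = 9.625 g

L-histidine 170.836 mg; Tris base 1.123 g; Tricine 1.731 g; sodium nitrate 479.150 mg; mannitol 9.625 g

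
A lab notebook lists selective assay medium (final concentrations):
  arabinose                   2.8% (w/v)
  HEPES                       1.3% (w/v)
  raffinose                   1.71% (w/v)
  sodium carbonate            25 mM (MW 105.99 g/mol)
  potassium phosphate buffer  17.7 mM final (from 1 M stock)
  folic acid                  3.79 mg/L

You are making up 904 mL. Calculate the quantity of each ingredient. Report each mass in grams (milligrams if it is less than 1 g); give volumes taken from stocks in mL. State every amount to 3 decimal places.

Scale factor relative to 1 L: 0.904.
arabinose: 2.8 g per 100 mL × 904 mL ÷ 100 = 25.312 g
HEPES: 1.3% w/v = 13 g/L → 13 × 0.904 L = 11.752 g
raffinose: 1.71 g per 100 mL × 904 mL ÷ 100 = 15.458 g
sodium carbonate: 25 mmol/L × 105.99 g/mol × 0.904 L ÷ 1000 = 2.395 g
potassium phosphate buffer: V = C2·V2/C1 = 17.7 mM × 904 mL ÷ 1000 mM = 16.001 mL
folic acid: 3.79 mg/L × 0.904 L = 3.426 mg

arabinose 25.312 g; HEPES 11.752 g; raffinose 15.458 g; sodium carbonate 2.395 g; potassium phosphate buffer 16.001 mL; folic acid 3.426 mg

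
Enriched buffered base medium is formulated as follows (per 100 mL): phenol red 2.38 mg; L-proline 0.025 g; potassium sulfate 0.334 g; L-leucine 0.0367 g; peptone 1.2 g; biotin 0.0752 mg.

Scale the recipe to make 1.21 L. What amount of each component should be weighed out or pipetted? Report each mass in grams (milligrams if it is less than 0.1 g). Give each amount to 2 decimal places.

phenol red 28.80 mg; L-proline 0.30 g; potassium sulfate 4.04 g; L-leucine 0.44 g; peptone 14.52 g; biotin 0.91 mg

Scale factor = 1210 mL / 100 mL = 12.1.
phenol red: 2.38 mg × (1210 mL / 100 mL) = 28.80 mg
L-proline: 0.025 g × (1210 mL / 100 mL) = 0.30 g
potassium sulfate: 0.334 g × (1210 mL / 100 mL) = 4.04 g
L-leucine: 0.0367 g × (1210 mL / 100 mL) = 0.44 g
peptone: 1.2 g × (1210 mL / 100 mL) = 14.52 g
biotin: 0.0752 mg × (1210 mL / 100 mL) = 0.91 mg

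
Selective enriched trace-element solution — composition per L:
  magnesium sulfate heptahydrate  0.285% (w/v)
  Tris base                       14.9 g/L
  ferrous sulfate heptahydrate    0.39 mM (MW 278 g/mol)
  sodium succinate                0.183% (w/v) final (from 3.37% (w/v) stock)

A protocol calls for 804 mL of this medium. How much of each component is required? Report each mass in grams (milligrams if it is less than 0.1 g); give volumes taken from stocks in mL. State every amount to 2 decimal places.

magnesium sulfate heptahydrate 2.29 g; Tris base 11.98 g; ferrous sulfate heptahydrate 87.17 mg; sodium succinate 43.66 mL

Scale factor relative to 1 L: 0.804.
magnesium sulfate heptahydrate: 0.285% w/v = 2.85 g/L → 2.85 × 0.804 L = 2.29 g
Tris base: 14.9 g/L × 0.804 L = 11.98 g
ferrous sulfate heptahydrate: 0.39 mmol/L × 278 mg/mmol × 0.804 L = 87.17 mg
sodium succinate: V = C2·V2/C1 = 0.183% ÷ 3.37% × 804 mL = 43.66 mL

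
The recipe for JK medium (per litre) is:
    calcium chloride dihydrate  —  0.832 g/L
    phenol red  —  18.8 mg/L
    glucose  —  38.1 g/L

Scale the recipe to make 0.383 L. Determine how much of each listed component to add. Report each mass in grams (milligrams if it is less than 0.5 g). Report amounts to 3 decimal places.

calcium chloride dihydrate 318.656 mg; phenol red 7.200 mg; glucose 14.592 g

Working volume: 0.383 L.
calcium chloride dihydrate: 0.832 g/L × 0.383 L = 0.318656 g = 318.656 mg
phenol red: 18.8 mg/L × 0.383 L = 7.200 mg
glucose: 38.1 g/L × 0.383 L = 14.592 g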